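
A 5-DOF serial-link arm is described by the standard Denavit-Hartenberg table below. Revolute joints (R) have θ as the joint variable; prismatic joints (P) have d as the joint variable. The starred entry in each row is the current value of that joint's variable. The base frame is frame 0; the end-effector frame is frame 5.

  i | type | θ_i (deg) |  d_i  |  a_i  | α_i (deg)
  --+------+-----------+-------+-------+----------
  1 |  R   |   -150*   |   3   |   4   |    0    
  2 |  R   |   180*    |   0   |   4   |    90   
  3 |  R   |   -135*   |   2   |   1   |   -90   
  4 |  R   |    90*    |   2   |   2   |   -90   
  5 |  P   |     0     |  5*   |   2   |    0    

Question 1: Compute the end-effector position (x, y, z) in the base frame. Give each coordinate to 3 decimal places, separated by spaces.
after link 1: o_1 = (-3.4641, -2.0000, 3.0000)
after link 2: o_2 = (0.0000, -0.0000, 3.0000)
after link 3: o_3 = (0.3876, -2.0856, 2.2929)
after link 4: o_4 = (0.6124, 0.3536, 0.8787)
after link 5: o_5 = (2.6742, 3.8534, 4.4142)

2.674 3.853 4.414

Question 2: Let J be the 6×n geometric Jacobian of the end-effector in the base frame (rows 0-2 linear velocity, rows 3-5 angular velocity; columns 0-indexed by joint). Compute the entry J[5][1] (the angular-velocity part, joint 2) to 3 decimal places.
axis z_1 = (0.0000,0.0000,1.0000); lever o_n−o_1 = (6.1383,5.8534,1.4142)
cross product → J_v[:, 1] = (-5.8534,6.1383,0.0000)
J_ω[:, 1] = z_1
entry J[5][1] = 1.0000

1.000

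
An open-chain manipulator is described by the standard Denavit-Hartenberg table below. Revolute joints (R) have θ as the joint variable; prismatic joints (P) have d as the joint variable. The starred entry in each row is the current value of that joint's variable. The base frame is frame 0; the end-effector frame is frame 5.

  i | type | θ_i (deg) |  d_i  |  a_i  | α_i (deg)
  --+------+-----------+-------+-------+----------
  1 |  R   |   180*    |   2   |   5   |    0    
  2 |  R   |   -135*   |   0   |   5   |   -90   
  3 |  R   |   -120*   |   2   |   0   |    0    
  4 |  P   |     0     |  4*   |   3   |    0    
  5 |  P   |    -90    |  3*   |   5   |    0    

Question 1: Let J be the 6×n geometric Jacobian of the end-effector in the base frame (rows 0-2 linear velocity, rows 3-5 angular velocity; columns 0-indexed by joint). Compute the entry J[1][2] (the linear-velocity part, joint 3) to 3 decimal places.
axis z_2 = (-0.7071,0.7071,0.0000); lever o_n−o_2 = (-10.4865,2.2414,0.0981)
cross product → J_v[:, 2] = (0.0694,0.0694,5.8301)
J_ω[:, 2] = z_2
entry J[1][2] = 0.0694

0.069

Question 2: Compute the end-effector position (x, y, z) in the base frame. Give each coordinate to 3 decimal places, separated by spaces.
after link 1: o_1 = (-5.0000, 0.0000, 2.0000)
after link 2: o_2 = (-1.4645, 3.5355, 2.0000)
after link 3: o_3 = (-2.8787, 4.9497, 2.0000)
after link 4: o_4 = (-6.7678, 6.7175, 4.5981)
after link 5: o_5 = (-11.9509, 5.7770, 2.0981)

-11.951 5.777 2.098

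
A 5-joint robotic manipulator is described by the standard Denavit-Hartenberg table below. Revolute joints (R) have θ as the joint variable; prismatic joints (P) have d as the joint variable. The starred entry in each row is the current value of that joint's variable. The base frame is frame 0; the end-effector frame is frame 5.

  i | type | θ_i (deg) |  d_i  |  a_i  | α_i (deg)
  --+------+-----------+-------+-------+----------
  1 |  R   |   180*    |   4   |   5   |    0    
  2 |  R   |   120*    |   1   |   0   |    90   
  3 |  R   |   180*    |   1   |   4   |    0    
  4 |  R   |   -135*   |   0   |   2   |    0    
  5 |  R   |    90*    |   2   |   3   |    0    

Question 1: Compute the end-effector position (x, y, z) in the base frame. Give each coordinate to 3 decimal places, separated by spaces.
-9.952 2.576 8.536

after link 1: o_1 = (-5.0000, 0.0000, 4.0000)
after link 2: o_2 = (-5.0000, 0.0000, 5.0000)
after link 3: o_3 = (-7.8660, 2.9641, 5.0000)
after link 4: o_4 = (-7.1589, 1.7394, 6.4142)
after link 5: o_5 = (-9.9516, 2.5765, 8.5355)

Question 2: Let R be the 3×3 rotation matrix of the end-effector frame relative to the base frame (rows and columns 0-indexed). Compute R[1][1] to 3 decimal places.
End-effector y-axis (col 1 of R) = (-0.3536,0.6124,-0.7071)
R[1][1] = 0.6124

0.612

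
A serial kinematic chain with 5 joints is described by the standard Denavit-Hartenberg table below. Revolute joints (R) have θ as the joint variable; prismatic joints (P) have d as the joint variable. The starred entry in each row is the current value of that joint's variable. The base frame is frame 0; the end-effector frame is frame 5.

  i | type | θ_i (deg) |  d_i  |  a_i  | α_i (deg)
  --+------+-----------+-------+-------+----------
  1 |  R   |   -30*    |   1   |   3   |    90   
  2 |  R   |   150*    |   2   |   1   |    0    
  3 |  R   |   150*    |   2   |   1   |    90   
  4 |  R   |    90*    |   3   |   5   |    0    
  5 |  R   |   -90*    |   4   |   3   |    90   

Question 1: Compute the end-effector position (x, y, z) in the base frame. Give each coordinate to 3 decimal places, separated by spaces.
after link 1: o_1 = (2.5981, -1.5000, 1.0000)
after link 2: o_2 = (0.8481, -2.7990, 1.5000)
after link 3: o_3 = (0.2811, -4.7811, 0.6340)
after link 4: o_4 = (-4.4689, -7.8122, -0.8660)
after link 5: o_5 = (-6.1699, -6.8301, -5.4641)

-6.170 -6.830 -5.464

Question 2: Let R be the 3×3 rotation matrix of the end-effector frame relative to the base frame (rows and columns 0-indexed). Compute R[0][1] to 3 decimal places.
End-effector y-axis (col 1 of R) = (-0.7500,0.4330,-0.5000)
R[0][1] = -0.7500

-0.750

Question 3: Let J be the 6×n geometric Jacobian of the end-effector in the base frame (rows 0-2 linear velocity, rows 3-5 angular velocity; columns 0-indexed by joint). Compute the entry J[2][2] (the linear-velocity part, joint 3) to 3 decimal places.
axis z_2 = (-0.5000,-0.8660,0.0000); lever o_n−o_2 = (-7.0179,-4.0311,-6.9641)
cross product → J_v[:, 2] = (6.0311,-3.4821,-4.0622)
J_ω[:, 2] = z_2
entry J[2][2] = -4.0622

-4.062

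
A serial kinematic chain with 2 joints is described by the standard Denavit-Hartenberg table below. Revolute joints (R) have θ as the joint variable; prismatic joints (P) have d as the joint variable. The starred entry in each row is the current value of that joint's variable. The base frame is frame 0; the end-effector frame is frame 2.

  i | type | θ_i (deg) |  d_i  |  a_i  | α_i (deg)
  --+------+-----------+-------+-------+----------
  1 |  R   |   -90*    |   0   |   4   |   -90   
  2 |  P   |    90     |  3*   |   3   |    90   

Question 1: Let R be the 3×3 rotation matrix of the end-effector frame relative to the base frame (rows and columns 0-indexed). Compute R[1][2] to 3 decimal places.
End-effector z-axis (col 2 of R) = (0.0000,-1.0000,0.0000)
R[1][2] = -1.0000

-1.000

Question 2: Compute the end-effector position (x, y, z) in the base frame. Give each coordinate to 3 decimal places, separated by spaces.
after link 1: o_1 = (0.0000, -4.0000, 0.0000)
after link 2: o_2 = (3.0000, -4.0000, -3.0000)

3.000 -4.000 -3.000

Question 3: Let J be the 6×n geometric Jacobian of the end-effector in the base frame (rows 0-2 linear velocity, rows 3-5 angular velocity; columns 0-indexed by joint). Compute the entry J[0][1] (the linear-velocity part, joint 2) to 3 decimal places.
1.000

prismatic axis z_1 = (1.0000,0.0000,0.0000)
J_v[:, 1] = z_1; J_ω[:, 1] = (0,0,0)
entry J[0][1] = 1.0000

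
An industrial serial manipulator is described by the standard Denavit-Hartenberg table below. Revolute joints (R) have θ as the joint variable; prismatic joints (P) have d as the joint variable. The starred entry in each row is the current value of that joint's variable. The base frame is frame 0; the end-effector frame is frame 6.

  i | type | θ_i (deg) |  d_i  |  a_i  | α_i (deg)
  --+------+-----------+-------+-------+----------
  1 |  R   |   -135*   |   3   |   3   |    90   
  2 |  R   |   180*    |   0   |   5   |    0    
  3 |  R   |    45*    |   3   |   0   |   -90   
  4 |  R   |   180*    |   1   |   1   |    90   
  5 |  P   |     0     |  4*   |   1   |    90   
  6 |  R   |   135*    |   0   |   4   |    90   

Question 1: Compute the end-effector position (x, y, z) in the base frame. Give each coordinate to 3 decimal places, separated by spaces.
after link 1: o_1 = (-2.1213, -2.1213, 3.0000)
after link 2: o_2 = (1.4142, 1.4142, 3.0000)
after link 3: o_3 = (-0.7071, 3.5355, 3.0000)
after link 4: o_4 = (-1.7071, 2.5355, 3.0000)
after link 5: o_5 = (0.6213, -0.7929, 3.7071)
after link 6: o_6 = (4.0355, -1.3787, 1.7071)

4.036 -1.379 1.707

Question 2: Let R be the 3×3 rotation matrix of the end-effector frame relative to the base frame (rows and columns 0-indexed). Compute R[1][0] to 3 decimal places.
End-effector x-axis (col 0 of R) = (0.8536,-0.1464,-0.5000)
R[1][0] = -0.1464

-0.146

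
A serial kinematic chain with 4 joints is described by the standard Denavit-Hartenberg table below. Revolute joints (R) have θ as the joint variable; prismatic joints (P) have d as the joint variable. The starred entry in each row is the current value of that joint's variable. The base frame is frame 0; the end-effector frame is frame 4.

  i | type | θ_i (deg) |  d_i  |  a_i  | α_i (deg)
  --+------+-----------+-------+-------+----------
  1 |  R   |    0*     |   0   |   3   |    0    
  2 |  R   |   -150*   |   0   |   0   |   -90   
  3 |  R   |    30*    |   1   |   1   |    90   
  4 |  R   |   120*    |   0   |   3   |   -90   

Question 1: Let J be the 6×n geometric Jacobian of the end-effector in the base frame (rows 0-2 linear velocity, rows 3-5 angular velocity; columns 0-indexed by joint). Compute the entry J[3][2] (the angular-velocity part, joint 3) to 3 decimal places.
0.500

axis z_2 = (0.5000,-0.8660,0.0000); lever o_n−o_2 = (2.1740,-2.8995,0.2500)
cross product → J_v[:, 2] = (-0.2165,-0.1250,0.4330)
J_ω[:, 2] = z_2
entry J[3][2] = 0.5000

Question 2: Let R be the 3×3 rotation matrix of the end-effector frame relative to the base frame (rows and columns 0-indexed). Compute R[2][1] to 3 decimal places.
End-effector y-axis (col 1 of R) = (0.4330,0.2500,-0.8660)
R[2][1] = -0.8660

-0.866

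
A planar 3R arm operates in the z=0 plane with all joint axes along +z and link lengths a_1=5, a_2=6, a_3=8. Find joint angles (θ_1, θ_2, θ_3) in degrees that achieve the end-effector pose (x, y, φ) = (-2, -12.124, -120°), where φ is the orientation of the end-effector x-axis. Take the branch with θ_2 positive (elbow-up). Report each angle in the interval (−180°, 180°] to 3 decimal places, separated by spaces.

wrist centre = target − a_3·(cos φ, sin φ) = (2.0000, -5.1958)
cos θ_2 = (30.9963−5²−6²)/(2·5·6) = -0.5001; θ_2 = 120.0041° (elbow-up)
β = atan2(-5.1958,2.0000) = -68.9470°; ψ = atan2(5.1959,1.9996) = 68.9510°
θ_1 = β − ψ = -137.8980°
θ_3 = φ − θ_1 − θ_2 = -102.1061° (wrapped to (-180°,180°])

-137.898 120.004 -102.106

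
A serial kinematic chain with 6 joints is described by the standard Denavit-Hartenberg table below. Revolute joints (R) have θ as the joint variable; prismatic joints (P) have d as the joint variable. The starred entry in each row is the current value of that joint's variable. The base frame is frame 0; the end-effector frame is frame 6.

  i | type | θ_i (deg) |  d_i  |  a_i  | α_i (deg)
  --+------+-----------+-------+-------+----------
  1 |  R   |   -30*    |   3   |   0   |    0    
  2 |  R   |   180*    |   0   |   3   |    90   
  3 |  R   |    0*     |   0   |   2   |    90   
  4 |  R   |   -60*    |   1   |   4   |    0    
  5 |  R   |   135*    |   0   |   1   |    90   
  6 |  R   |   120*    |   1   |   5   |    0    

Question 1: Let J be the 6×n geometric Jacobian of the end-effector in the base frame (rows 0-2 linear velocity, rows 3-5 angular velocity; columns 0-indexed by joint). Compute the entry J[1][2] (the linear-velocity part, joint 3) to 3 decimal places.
2.665

axis z_2 = (0.5000,0.8660,0.0000); lever o_n−o_2 = (-6.5503,-2.1901,-5.3301)
cross product → J_v[:, 2] = (-4.6160,2.6651,4.5777)
J_ω[:, 2] = z_2
entry J[1][2] = 2.6651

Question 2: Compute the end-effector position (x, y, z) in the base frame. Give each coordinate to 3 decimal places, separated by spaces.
after link 1: o_1 = (0.0000, 0.0000, 3.0000)
after link 2: o_2 = (-2.5981, 1.5000, 3.0000)
after link 3: o_3 = (-4.3301, 2.5000, 3.0000)
after link 4: o_4 = (-7.7942, 0.5000, 2.0000)
after link 5: o_5 = (-7.5354, 1.4659, 2.0000)
after link 6: o_6 = (-9.1484, -0.6901, -2.3301)

-9.148 -0.690 -2.330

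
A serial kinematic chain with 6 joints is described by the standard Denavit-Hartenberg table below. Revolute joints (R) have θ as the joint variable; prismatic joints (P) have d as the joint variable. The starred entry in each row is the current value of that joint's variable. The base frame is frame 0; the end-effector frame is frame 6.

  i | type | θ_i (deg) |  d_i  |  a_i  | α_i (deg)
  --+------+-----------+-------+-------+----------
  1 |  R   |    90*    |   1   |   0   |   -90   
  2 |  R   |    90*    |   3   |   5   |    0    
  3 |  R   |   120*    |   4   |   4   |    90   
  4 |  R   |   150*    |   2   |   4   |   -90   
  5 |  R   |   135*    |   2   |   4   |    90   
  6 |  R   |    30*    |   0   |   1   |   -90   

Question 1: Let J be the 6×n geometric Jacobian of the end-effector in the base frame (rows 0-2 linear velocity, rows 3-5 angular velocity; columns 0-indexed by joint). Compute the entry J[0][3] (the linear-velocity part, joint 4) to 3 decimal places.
1.734

axis z_3 = (-0.0000,-0.5000,-0.8660); lever o_n−o_3 = (1.8855,2.2223,0.3806)
cross product → J_v[:, 3] = (1.7343,-1.6329,0.9427)
J_ω[:, 3] = z_3
entry J[0][3] = 1.7343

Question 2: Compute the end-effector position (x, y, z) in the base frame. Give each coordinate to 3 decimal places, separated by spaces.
-5.115 -1.242 -1.619

after link 1: o_1 = (0.0000, 0.0000, 1.0000)
after link 2: o_2 = (-3.0000, 0.0000, -4.0000)
after link 3: o_3 = (-7.0000, -3.4641, -2.0000)
after link 4: o_4 = (-9.0000, -1.4641, -5.4641)
after link 5: o_5 = (-5.8537, -1.3052, -2.2899)
after link 6: o_6 = (-5.1145, -1.2418, -1.6194)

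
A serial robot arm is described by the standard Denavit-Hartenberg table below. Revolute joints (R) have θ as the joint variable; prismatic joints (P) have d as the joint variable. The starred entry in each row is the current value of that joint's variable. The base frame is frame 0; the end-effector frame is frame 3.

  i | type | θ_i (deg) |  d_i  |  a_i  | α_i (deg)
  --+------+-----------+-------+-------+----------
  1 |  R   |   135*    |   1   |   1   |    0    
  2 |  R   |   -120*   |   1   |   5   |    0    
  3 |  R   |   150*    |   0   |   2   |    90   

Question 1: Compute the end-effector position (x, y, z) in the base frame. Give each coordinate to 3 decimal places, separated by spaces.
2.191 2.519 2.000

after link 1: o_1 = (-0.7071, 0.7071, 1.0000)
after link 2: o_2 = (4.1225, 2.0012, 2.0000)
after link 3: o_3 = (2.1907, 2.5188, 2.0000)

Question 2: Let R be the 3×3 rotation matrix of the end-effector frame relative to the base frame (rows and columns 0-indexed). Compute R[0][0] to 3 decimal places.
End-effector x-axis (col 0 of R) = (-0.9659,0.2588,0.0000)
R[0][0] = -0.9659

-0.966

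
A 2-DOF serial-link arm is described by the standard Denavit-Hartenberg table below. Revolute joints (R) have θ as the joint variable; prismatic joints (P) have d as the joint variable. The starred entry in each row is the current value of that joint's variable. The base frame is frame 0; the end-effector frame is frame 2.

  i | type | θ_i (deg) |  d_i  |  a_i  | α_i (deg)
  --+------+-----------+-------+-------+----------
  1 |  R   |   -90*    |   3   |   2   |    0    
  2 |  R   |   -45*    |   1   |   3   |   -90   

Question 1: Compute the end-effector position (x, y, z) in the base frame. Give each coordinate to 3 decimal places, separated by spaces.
after link 1: o_1 = (0.0000, -2.0000, 3.0000)
after link 2: o_2 = (-2.1213, -4.1213, 4.0000)

-2.121 -4.121 4.000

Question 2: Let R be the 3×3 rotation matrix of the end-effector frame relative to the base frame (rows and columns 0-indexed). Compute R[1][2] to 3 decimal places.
-0.707

End-effector z-axis (col 2 of R) = (0.7071,-0.7071,0.0000)
R[1][2] = -0.7071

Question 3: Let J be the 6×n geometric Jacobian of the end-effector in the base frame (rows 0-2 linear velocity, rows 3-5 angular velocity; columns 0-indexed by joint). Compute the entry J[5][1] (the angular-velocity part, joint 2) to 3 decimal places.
1.000

axis z_1 = (0.0000,0.0000,1.0000); lever o_n−o_1 = (-2.1213,-2.1213,1.0000)
cross product → J_v[:, 1] = (2.1213,-2.1213,0.0000)
J_ω[:, 1] = z_1
entry J[5][1] = 1.0000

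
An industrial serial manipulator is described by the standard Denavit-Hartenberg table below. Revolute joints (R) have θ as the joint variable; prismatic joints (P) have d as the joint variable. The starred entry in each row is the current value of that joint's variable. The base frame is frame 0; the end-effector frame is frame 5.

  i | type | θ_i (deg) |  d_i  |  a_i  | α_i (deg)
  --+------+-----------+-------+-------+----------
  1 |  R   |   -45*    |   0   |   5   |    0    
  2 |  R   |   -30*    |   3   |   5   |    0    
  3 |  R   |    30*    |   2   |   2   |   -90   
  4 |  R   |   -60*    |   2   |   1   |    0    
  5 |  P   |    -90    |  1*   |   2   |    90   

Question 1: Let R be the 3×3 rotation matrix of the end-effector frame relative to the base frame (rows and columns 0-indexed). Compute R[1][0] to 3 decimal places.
End-effector x-axis (col 0 of R) = (-0.6124,0.6124,0.5000)
R[1][0] = 0.6124

0.612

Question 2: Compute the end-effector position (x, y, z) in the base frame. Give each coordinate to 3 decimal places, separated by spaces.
after link 1: o_1 = (3.5355, -3.5355, 0.0000)
after link 2: o_2 = (4.8296, -8.3652, 3.0000)
after link 3: o_3 = (6.2438, -9.7794, 5.0000)
after link 4: o_4 = (8.0116, -8.7187, 5.8660)
after link 5: o_5 = (7.4940, -6.7869, 6.8660)

7.494 -6.787 6.866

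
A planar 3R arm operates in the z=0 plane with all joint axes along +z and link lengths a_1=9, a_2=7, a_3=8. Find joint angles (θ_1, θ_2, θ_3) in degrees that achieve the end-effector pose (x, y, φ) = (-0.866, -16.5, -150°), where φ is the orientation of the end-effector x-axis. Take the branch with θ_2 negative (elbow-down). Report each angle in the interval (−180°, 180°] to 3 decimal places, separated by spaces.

wrist centre = target − a_3·(cos φ, sin φ) = (6.0622, -12.5000)
cos θ_2 = (193.0003−9²−7²)/(2·9·7) = 0.5000; θ_2 = -59.9998° (elbow-down)
β = atan2(-12.5000,6.0622) = -64.1277°; ψ = atan2(-6.0622,12.5000) = -25.8721°
θ_1 = β − ψ = -38.2556°
θ_3 = φ − θ_1 − θ_2 = -51.7446° (wrapped to (-180°,180°])

-38.256 -60.000 -51.745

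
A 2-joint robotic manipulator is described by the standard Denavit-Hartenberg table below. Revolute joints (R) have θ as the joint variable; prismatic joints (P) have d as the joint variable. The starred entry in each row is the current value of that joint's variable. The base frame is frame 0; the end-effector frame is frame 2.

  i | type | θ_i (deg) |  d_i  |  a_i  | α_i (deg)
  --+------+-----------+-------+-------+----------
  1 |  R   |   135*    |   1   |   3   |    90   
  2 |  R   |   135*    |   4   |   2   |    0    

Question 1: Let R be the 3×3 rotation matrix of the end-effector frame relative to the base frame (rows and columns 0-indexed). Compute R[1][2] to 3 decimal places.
0.707

End-effector z-axis (col 2 of R) = (0.7071,0.7071,0.0000)
R[1][2] = 0.7071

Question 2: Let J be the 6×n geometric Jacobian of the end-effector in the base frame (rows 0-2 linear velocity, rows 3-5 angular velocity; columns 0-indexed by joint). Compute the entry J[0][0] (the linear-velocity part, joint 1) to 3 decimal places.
-3.950

axis z_0 = ẑ; lever o_n−o_0 = (1.7071,3.9497,2.4142)
cross product → J_v[:, 0] = (-3.9497,1.7071,0.0000)
J_ω[:, 0] = z_0
entry J[0][0] = -3.9497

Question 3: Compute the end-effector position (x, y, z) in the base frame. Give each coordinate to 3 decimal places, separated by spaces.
after link 1: o_1 = (-2.1213, 2.1213, 1.0000)
after link 2: o_2 = (1.7071, 3.9497, 2.4142)

1.707 3.950 2.414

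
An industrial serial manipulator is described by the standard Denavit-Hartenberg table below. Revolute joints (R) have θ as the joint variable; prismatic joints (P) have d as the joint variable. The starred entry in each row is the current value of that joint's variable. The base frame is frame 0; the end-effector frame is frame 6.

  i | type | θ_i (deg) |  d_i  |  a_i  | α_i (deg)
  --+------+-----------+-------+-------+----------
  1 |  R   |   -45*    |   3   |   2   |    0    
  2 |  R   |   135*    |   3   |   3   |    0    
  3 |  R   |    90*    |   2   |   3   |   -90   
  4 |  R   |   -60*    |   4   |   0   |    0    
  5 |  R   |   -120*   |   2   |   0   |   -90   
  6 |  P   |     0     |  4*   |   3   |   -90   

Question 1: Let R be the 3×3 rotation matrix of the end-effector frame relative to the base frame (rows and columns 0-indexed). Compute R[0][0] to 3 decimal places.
1.000

End-effector x-axis (col 0 of R) = (1.0000,-0.0000,0.0000)
R[0][0] = 1.0000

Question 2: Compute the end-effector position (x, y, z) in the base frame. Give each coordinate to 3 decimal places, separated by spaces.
after link 1: o_1 = (1.4142, -1.4142, 3.0000)
after link 2: o_2 = (1.4142, 1.5858, 6.0000)
after link 3: o_3 = (-1.5858, 1.5858, 8.0000)
after link 4: o_4 = (-1.5858, -2.4142, 8.0000)
after link 5: o_5 = (-1.5858, -4.4142, 8.0000)
after link 6: o_6 = (1.4142, -4.4142, 12.0000)

1.414 -4.414 12.000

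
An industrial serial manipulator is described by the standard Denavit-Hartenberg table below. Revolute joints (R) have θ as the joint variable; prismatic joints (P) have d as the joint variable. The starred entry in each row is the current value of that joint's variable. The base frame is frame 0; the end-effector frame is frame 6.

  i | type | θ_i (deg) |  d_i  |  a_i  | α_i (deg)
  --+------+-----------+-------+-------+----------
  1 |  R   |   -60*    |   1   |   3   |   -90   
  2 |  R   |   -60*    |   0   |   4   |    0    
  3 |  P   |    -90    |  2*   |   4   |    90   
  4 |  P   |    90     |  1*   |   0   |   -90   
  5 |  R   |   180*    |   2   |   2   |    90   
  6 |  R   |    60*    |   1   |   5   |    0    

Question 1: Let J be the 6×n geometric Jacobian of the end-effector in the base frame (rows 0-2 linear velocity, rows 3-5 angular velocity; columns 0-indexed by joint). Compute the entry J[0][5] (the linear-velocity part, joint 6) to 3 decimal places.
axis z_5 = (0.2500,-0.4330,0.8660); lever o_n−o_5 = (-0.0401,-4.9306,-1.2990)
cross product → J_v[:, 5] = (4.8325,0.2901,-1.2500)
J_ω[:, 5] = z_5
entry J[0][5] = 4.8325

4.833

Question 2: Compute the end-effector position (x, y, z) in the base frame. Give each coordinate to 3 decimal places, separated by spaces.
1.344 -7.328 3.299

after link 1: o_1 = (1.5000, -2.5981, 1.0000)
after link 2: o_2 = (2.5000, -4.3301, 4.4641)
after link 3: o_3 = (2.5000, -0.3301, 6.4641)
after link 4: o_4 = (2.2500, 0.1029, 5.5981)
after link 5: o_5 = (1.3840, -2.3971, 4.5981)
after link 6: o_6 = (1.3439, -7.3277, 3.2990)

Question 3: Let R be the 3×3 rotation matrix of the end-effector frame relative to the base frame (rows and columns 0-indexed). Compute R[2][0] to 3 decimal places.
End-effector x-axis (col 0 of R) = (-0.0580,-0.8995,-0.4330)
R[2][0] = -0.4330

-0.433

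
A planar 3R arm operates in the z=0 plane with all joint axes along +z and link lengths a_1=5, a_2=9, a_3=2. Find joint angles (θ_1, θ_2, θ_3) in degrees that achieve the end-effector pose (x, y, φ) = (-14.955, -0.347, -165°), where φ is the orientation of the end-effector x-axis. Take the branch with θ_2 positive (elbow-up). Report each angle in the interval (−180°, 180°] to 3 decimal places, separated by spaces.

wrist centre = target − a_3·(cos φ, sin φ) = (-13.0231, 0.1706)
cos θ_2 = (169.6315−5²−9²)/(2·5·9) = 0.7070; θ_2 = 45.0073° (elbow-up)
β = atan2(0.1706,-13.0231) = 179.2493°; ψ = atan2(6.3648,11.3632) = 29.2542°
θ_1 = β − ψ = 149.9951°
θ_3 = φ − θ_1 − θ_2 = -0.0024° (wrapped to (-180°,180°])

149.995 45.007 -0.002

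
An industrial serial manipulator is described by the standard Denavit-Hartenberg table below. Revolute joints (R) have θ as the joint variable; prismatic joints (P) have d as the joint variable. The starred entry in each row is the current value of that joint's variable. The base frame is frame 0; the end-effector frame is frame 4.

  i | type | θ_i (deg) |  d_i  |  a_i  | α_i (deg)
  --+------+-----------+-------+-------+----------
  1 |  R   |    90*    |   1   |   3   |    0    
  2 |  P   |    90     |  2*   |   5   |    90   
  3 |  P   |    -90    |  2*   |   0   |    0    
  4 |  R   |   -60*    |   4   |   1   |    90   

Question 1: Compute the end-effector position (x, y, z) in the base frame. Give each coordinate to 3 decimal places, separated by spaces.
after link 1: o_1 = (0.0000, 3.0000, 1.0000)
after link 2: o_2 = (-5.0000, 3.0000, 3.0000)
after link 3: o_3 = (-5.0000, 5.0000, 3.0000)
after link 4: o_4 = (-4.1340, 9.0000, 2.5000)

-4.134 9.000 2.500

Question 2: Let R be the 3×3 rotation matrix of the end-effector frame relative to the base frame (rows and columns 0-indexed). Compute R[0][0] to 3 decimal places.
0.866

End-effector x-axis (col 0 of R) = (0.8660,-0.0000,-0.5000)
R[0][0] = 0.8660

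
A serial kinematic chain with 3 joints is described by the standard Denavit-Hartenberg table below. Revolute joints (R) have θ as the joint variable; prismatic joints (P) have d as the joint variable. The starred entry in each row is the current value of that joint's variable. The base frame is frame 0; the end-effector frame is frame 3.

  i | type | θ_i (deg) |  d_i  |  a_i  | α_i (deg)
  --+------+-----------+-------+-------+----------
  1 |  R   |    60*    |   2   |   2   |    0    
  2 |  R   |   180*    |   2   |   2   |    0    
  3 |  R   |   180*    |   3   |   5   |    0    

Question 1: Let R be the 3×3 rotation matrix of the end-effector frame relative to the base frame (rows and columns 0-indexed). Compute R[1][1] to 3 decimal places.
0.500

End-effector y-axis (col 1 of R) = (-0.8660,0.5000,0.0000)
R[1][1] = 0.5000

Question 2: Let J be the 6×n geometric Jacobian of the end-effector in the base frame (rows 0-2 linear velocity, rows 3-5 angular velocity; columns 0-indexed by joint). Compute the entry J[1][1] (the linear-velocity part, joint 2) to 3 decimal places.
axis z_1 = (0.0000,0.0000,1.0000); lever o_n−o_1 = (1.5000,2.5981,5.0000)
cross product → J_v[:, 1] = (-2.5981,1.5000,0.0000)
J_ω[:, 1] = z_1
entry J[1][1] = 1.5000

1.500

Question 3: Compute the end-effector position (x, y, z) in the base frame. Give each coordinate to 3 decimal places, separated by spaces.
2.500 4.330 7.000

after link 1: o_1 = (1.0000, 1.7321, 2.0000)
after link 2: o_2 = (-0.0000, 0.0000, 4.0000)
after link 3: o_3 = (2.5000, 4.3301, 7.0000)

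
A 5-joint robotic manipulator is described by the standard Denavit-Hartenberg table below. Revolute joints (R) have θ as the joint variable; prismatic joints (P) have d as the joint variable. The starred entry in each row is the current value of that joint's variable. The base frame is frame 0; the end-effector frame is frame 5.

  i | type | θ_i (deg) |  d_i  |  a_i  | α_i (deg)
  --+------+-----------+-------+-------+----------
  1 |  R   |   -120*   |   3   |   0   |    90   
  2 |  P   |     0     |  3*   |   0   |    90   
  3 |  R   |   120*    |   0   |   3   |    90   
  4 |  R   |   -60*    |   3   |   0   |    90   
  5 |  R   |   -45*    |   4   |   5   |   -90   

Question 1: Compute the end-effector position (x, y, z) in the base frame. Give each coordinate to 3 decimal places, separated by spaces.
after link 1: o_1 = (0.0000, 0.0000, 3.0000)
after link 2: o_2 = (-2.5981, 1.5000, 3.0000)
after link 3: o_3 = (-4.0981, 4.0981, 3.0000)
after link 4: o_4 = (-6.6962, 2.5981, 3.0000)
after link 5: o_5 = (-2.7861, 2.8968, 8.0619)

-2.786 2.897 8.062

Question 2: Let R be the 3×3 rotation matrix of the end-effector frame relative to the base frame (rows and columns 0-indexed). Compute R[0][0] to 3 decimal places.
End-effector x-axis (col 0 of R) = (0.4356,0.6597,0.6124)
R[0][0] = 0.4356

0.436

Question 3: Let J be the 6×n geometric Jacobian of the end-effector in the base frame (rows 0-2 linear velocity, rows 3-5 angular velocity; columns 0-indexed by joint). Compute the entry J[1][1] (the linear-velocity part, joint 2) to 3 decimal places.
prismatic axis z_1 = (-0.8660,0.5000,0.0000)
J_v[:, 1] = z_1; J_ω[:, 1] = (0,0,0)
entry J[1][1] = 0.5000

0.500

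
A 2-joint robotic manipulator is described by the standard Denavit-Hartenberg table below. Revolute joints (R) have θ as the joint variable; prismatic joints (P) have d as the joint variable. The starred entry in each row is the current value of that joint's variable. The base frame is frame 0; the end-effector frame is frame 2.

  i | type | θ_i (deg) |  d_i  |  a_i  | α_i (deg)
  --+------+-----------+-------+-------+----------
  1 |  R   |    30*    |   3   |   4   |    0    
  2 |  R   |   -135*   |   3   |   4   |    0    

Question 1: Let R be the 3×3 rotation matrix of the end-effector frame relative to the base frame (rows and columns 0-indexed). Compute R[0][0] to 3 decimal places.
End-effector x-axis (col 0 of R) = (-0.2588,-0.9659,0.0000)
R[0][0] = -0.2588

-0.259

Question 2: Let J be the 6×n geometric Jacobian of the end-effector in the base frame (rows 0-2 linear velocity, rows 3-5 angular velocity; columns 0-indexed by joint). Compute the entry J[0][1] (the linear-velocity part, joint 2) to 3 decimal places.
axis z_1 = (0.0000,0.0000,1.0000); lever o_n−o_1 = (-1.0353,-3.8637,3.0000)
cross product → J_v[:, 1] = (3.8637,-1.0353,0.0000)
J_ω[:, 1] = z_1
entry J[0][1] = 3.8637

3.864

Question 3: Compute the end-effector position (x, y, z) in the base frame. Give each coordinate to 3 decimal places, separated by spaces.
after link 1: o_1 = (3.4641, 2.0000, 3.0000)
after link 2: o_2 = (2.4288, -1.8637, 6.0000)

2.429 -1.864 6.000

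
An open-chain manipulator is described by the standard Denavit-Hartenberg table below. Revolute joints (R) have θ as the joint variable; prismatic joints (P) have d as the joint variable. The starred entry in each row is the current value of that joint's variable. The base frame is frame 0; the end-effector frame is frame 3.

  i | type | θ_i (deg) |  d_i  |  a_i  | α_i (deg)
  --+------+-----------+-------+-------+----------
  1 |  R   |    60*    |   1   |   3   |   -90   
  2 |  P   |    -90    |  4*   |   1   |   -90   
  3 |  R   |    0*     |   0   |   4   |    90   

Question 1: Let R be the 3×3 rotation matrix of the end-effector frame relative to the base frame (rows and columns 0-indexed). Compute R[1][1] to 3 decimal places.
0.866

End-effector y-axis (col 1 of R) = (0.5000,0.8660,-0.0000)
R[1][1] = 0.8660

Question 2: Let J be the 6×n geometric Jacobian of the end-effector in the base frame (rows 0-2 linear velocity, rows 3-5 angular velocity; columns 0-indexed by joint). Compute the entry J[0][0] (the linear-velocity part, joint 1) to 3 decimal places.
-4.598

axis z_0 = ẑ; lever o_n−o_0 = (-1.9641,4.5981,6.0000)
cross product → J_v[:, 0] = (-4.5981,-1.9641,0.0000)
J_ω[:, 0] = z_0
entry J[0][0] = -4.5981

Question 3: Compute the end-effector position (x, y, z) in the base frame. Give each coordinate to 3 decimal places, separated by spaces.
-1.964 4.598 6.000

after link 1: o_1 = (1.5000, 2.5981, 1.0000)
after link 2: o_2 = (-1.9641, 4.5981, 2.0000)
after link 3: o_3 = (-1.9641, 4.5981, 6.0000)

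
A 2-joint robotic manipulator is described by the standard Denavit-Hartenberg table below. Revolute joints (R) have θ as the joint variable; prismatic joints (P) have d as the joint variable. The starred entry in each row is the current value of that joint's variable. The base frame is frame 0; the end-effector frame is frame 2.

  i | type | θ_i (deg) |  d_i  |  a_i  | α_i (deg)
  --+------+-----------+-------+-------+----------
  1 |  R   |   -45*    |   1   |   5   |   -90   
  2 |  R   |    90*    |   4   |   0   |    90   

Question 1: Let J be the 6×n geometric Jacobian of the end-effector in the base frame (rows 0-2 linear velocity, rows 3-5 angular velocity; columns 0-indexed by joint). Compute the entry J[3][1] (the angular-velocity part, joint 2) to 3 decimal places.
0.707

axis z_1 = (0.7071,0.7071,0.0000); lever o_n−o_1 = (2.8284,2.8284,0.0000)
cross product → J_v[:, 1] = (-0.0000,0.0000,0.0000)
J_ω[:, 1] = z_1
entry J[3][1] = 0.7071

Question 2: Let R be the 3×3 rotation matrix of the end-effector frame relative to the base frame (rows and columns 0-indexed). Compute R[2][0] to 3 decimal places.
-1.000

End-effector x-axis (col 0 of R) = (0.0000,0.0000,-1.0000)
R[2][0] = -1.0000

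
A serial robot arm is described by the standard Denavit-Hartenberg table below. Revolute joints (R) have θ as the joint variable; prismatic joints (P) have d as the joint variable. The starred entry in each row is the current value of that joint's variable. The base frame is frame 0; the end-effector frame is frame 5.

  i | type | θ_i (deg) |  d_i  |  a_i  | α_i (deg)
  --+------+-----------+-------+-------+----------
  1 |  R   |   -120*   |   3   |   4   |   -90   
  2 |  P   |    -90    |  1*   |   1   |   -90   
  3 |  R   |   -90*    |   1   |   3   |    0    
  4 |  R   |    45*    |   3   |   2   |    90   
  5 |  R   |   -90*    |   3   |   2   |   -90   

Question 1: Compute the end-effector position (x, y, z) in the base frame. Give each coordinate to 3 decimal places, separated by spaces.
3.526 -8.964 3.293

after link 1: o_1 = (-2.0000, -3.4641, 3.0000)
after link 2: o_2 = (-1.1340, -3.9641, 4.0000)
after link 3: o_3 = (0.9641, -6.3301, 4.0000)
after link 4: o_4 = (0.6888, -9.6353, 5.4142)
after link 5: o_5 = (3.5260, -8.9639, 3.2929)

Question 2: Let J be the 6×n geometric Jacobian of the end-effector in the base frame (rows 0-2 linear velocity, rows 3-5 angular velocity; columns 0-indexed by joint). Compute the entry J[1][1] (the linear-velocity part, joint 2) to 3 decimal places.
-0.500

prismatic axis z_1 = (0.8660,-0.5000,0.0000)
J_v[:, 1] = z_1; J_ω[:, 1] = (0,0,0)
entry J[1][1] = -0.5000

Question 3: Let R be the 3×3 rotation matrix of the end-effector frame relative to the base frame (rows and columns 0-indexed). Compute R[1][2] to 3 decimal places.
End-effector z-axis (col 2 of R) = (0.6124,-0.3536,0.7071)
R[1][2] = -0.3536

-0.354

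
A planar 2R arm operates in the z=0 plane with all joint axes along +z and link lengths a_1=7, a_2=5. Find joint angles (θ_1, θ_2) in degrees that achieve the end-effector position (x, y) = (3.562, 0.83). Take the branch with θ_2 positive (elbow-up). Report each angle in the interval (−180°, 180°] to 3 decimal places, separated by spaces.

cos θ_2 = (13.3767−7²−5²)/(2·7·5) = -0.8660; θ_2 = 150.0024° (elbow-up)
β = atan2(0.8300,3.5620) = 13.1167°; ψ = atan2(2.4998,2.6698) = 43.1171°
θ_1 = β − ψ = -30.0003°

-30.000 150.002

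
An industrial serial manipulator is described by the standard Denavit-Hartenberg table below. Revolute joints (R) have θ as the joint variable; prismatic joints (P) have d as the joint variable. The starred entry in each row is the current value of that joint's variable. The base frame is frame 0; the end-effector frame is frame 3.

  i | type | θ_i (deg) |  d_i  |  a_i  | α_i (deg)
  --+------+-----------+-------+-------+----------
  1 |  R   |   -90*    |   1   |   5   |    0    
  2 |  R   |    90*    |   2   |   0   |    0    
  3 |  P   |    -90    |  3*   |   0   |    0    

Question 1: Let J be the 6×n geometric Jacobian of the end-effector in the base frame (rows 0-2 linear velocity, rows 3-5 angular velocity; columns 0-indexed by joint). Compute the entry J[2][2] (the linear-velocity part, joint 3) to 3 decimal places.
1.000

prismatic axis z_2 = (0.0000,0.0000,1.0000)
J_v[:, 2] = z_2; J_ω[:, 2] = (0,0,0)
entry J[2][2] = 1.0000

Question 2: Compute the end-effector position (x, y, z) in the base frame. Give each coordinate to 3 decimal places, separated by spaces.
after link 1: o_1 = (0.0000, -5.0000, 1.0000)
after link 2: o_2 = (0.0000, -5.0000, 3.0000)
after link 3: o_3 = (0.0000, -5.0000, 6.0000)

0.000 -5.000 6.000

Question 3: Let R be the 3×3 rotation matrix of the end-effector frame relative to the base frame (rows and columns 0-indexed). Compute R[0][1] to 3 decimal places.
End-effector y-axis (col 1 of R) = (1.0000,0.0000,0.0000)
R[0][1] = 1.0000

1.000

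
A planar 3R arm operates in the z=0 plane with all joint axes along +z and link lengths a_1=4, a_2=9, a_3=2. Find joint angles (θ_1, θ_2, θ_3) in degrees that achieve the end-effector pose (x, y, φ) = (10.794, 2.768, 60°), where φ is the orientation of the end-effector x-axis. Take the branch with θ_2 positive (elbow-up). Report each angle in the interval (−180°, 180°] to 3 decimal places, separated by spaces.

-60.002 90.003 29.999

wrist centre = target − a_3·(cos φ, sin φ) = (9.7940, 1.0359)
cos θ_2 = (96.9956−4²−9²)/(2·4·9) = -0.0001; θ_2 = 90.0035° (elbow-up)
β = atan2(1.0359,9.7940) = 6.0379°; ψ = atan2(9.0000,3.9995) = 66.0404°
θ_1 = β − ψ = -60.0025°
θ_3 = φ − θ_1 − θ_2 = 29.9990° (wrapped to (-180°,180°])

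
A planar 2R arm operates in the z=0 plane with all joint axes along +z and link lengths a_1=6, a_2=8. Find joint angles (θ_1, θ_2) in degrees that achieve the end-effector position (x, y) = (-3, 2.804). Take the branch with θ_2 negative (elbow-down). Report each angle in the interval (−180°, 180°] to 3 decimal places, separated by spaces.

-120.003 -149.999

cos θ_2 = (16.8624−6²−8²)/(2·6·8) = -0.8660; θ_2 = -149.9990° (elbow-down)
β = atan2(2.8040,-3.0000) = 136.9341°; ψ = atan2(-4.0001,-0.9281) = -103.0630°
θ_1 = β − ψ = 239.9971°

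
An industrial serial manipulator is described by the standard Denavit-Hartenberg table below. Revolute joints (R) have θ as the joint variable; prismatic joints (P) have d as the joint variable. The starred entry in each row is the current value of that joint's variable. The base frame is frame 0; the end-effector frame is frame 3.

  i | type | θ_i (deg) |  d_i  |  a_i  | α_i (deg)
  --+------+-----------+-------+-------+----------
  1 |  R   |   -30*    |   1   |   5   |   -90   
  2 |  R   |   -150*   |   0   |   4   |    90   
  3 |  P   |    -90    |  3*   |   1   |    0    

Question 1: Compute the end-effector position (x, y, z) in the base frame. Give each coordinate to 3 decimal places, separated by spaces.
after link 1: o_1 = (4.3301, -2.5000, 1.0000)
after link 2: o_2 = (1.3301, -0.7679, 3.0000)
after link 3: o_3 = (-0.4689, -0.8840, 0.4019)

-0.469 -0.884 0.402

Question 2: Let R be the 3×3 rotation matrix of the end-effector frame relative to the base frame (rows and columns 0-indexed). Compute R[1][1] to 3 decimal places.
End-effector y-axis (col 1 of R) = (-0.7500,0.4330,0.5000)
R[1][1] = 0.4330

0.433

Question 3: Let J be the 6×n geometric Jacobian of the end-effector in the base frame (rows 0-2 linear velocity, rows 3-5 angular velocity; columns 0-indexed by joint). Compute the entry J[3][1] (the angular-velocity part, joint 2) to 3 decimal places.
0.500

axis z_1 = (0.5000,0.8660,0.0000); lever o_n−o_1 = (-4.7990,1.6160,-0.5981)
cross product → J_v[:, 1] = (-0.5179,0.2990,4.9641)
J_ω[:, 1] = z_1
entry J[3][1] = 0.5000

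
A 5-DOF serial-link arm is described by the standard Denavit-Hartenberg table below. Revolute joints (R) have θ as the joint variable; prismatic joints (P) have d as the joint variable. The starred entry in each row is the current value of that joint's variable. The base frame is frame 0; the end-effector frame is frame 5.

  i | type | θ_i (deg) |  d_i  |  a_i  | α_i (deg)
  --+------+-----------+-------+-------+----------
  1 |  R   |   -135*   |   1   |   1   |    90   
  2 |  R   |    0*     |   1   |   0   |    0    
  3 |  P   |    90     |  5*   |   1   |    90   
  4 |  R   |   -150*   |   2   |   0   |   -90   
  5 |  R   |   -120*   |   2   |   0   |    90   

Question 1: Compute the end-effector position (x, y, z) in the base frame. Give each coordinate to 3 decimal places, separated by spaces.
after link 1: o_1 = (-0.7071, -0.7071, 1.0000)
after link 2: o_2 = (-1.4142, -0.0000, 1.0000)
after link 3: o_3 = (-4.9497, 3.5355, 2.0000)
after link 4: o_4 = (-6.3640, 2.1213, 2.0000)
after link 5: o_5 = (-5.1392, 0.8966, 3.0000)

-5.139 0.897 3.000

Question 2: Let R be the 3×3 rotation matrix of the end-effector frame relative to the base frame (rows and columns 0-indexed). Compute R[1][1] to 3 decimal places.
End-effector y-axis (col 1 of R) = (0.6124,-0.6124,0.5000)
R[1][1] = -0.6124

-0.612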